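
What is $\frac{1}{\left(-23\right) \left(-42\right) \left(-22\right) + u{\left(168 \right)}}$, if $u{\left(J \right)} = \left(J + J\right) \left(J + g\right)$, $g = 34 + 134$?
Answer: $\frac{1}{91644} \approx 1.0912 \cdot 10^{-5}$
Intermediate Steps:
$g = 168$
$u{\left(J \right)} = 2 J \left(168 + J\right)$ ($u{\left(J \right)} = \left(J + J\right) \left(J + 168\right) = 2 J \left(168 + J\right)$)
$\frac{1}{\left(-23\right) \left(-42\right) \left(-22\right) + u{\left(168 \right)}} = \frac{1}{\left(-23\right) \left(-42\right) \left(-22\right) + 2 \cdot 168 \left(168 + 168\right)} = \frac{1}{966 \left(-22\right) + 2 \cdot 168 \cdot 336} = \frac{1}{-21252 + 112896} = \frac{1}{91644}$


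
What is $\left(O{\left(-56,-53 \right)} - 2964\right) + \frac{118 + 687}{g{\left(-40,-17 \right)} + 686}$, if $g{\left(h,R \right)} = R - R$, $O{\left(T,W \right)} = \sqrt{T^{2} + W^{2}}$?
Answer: $- \frac{290357}{98} + \sqrt{5945} \approx -2885.7$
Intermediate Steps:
$g{\left(h,R \right)} = 0$
$\left(O{\left(-56,-53 \right)} - 2964\right) + \frac{118 + 687}{g{\left(-40,-17 \right)} + 686} = \left(\sqrt{\left(-56\right)^{2} + \left(-53\right)^{2}} - 2964\right) + \frac{118 + 687}{0 + 686} = \left(\sqrt{3136 + 2809} - 2964\right) + \frac{805}{686} = \left(\sqrt{5945} - 2964\right) + 805 \cdot \frac{1}{686} = \left(-2964 + \sqrt{5945}\right) + \frac{115}{98} = - \frac{290357}{98} + \sqrt{5945}$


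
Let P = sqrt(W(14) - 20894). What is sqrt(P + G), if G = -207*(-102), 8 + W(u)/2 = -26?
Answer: sqrt(21114 + I*sqrt(20962)) ≈ 145.31 + 0.4982*I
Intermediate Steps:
W(u) = -68 (W(u) = -16 + 2*(-26) = -16 - 52 = -68)
G = 21114
P = I*sqrt(20962) (P = sqrt(-68 - 20894) = sqrt(-20962) = I*sqrt(20962) ≈ 144.78*I)
sqrt(P + G) = sqrt(I*sqrt(20962) + 21114) = sqrt(21114 + I*sqrt(20962))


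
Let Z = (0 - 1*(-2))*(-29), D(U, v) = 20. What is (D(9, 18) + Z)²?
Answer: 1444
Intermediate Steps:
Z = -58 (Z = (0 + 2)*(-29) = 2*(-29) = -58)
(D(9, 18) + Z)² = (20 - 58)² = (-38)² = 1444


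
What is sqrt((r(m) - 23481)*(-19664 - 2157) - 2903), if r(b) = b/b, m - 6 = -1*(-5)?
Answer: sqrt(512354177) ≈ 22635.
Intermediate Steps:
m = 11 (m = 6 - 1*(-5) = 6 + 5 = 11)
r(b) = 1
sqrt((r(m) - 23481)*(-19664 - 2157) - 2903) = sqrt((1 - 23481)*(-19664 - 2157) - 2903) = sqrt(-23480*(-21821) - 2903) = sqrt(512357080 - 2903) = sqrt(512354177)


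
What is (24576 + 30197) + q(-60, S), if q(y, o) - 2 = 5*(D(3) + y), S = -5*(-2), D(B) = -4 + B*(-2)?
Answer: 54425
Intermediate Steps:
D(B) = -4 - 2*B
S = 10 (S = -5*(-2) = 10)
q(y, o) = -48 + 5*y (q(y, o) = 2 + 5*((-4 - 2*3) + y) = 2 + 5*((-4 - 6) + y) = 2 + 5*(-10 + y) = 2 + (-50 + 5*y) = -48 + 5*y)
(24576 + 30197) + q(-60, S) = (24576 + 30197) + (-48 + 5*(-60)) = 54773 + (-48 - 300) = 54773 - 348 = 54425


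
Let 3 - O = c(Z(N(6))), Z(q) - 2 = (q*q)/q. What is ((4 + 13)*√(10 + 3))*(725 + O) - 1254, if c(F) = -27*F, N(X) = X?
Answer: -1254 + 16048*√13 ≈ 56608.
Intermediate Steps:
Z(q) = 2 + q (Z(q) = 2 + (q*q)/q = 2 + q²/q = 2 + q)
O = 219 (O = 3 - (-27)*(2 + 6) = 3 - (-27)*8 = 3 - 1*(-216) = 3 + 216 = 219)
((4 + 13)*√(10 + 3))*(725 + O) - 1254 = ((4 + 13)*√(10 + 3))*(725 + 219) - 1254 = (17*√13)*944 - 1254 = 16048*√13 - 1254 = -1254 + 16048*√13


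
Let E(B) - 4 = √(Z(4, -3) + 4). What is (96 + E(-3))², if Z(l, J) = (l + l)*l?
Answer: 11236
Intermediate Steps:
Z(l, J) = 2*l² (Z(l, J) = (2*l)*l = 2*l²)
E(B) = 10 (E(B) = 4 + √(2*4² + 4) = 4 + √(2*16 + 4) = 4 + √(32 + 4) = 4 + √36 = 4 + 6 = 10)
(96 + E(-3))² = (96 + 10)² = 106² = 11236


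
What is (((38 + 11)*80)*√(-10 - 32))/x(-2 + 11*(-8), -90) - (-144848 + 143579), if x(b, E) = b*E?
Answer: 1269 + 196*I*√42/405 ≈ 1269.0 + 3.1364*I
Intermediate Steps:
x(b, E) = E*b
(((38 + 11)*80)*√(-10 - 32))/x(-2 + 11*(-8), -90) - (-144848 + 143579) = (((38 + 11)*80)*√(-10 - 32))/((-90*(-2 + 11*(-8)))) - (-144848 + 143579) = ((49*80)*√(-42))/((-90*(-2 - 88))) - 1*(-1269) = (3920*(I*√42))/((-90*(-90))) + 1269 = (3920*I*√42)/8100 + 1269 = (3920*I*√42)*(1/8100) + 1269 = 196*I*√42/405 + 1269 = 1269 + 196*I*√42/405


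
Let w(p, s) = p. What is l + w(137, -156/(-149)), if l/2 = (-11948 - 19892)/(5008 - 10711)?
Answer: 844991/5703 ≈ 148.17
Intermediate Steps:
l = 63680/5703 (l = 2*((-11948 - 19892)/(5008 - 10711)) = 2*(-31840/(-5703)) = 2*(-31840*(-1/5703)) = 2*(31840/5703) = 63680/5703 ≈ 11.166)
l + w(137, -156/(-149)) = 63680/5703 + 137 = 844991/5703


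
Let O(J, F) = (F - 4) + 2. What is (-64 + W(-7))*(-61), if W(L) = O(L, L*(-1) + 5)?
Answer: 3294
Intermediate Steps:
O(J, F) = -2 + F (O(J, F) = (-4 + F) + 2 = -2 + F)
W(L) = 3 - L (W(L) = -2 + (L*(-1) + 5) = -2 + (-L + 5) = -2 + (5 - L) = 3 - L)
(-64 + W(-7))*(-61) = (-64 + (3 - 1*(-7)))*(-61) = (-64 + (3 + 7))*(-61) = (-64 + 10)*(-61) = -54*(-61) = 3294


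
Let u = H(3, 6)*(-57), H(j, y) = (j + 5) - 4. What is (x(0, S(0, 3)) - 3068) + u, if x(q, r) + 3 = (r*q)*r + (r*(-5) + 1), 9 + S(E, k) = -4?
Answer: -3233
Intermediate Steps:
H(j, y) = 1 + j (H(j, y) = (5 + j) - 4 = 1 + j)
S(E, k) = -13 (S(E, k) = -9 - 4 = -13)
x(q, r) = -2 - 5*r + q*r**2 (x(q, r) = -3 + ((r*q)*r + (r*(-5) + 1)) = -3 + ((q*r)*r + (-5*r + 1)) = -3 + (q*r**2 + (1 - 5*r)) = -3 + (1 - 5*r + q*r**2) = -2 - 5*r + q*r**2)
u = -228 (u = (1 + 3)*(-57) = 4*(-57) = -228)
(x(0, S(0, 3)) - 3068) + u = ((-2 - 5*(-13) + 0*(-13)**2) - 3068) - 228 = ((-2 + 65 + 0*169) - 3068) - 228 = ((-2 + 65 + 0) - 3068) - 228 = (63 - 3068) - 228 = -3005 - 228 = -3233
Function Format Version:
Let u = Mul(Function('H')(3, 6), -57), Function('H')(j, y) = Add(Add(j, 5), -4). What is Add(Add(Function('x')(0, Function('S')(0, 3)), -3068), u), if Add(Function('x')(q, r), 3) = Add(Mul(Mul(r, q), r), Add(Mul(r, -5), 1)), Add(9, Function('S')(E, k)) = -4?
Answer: -3233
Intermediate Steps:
Function('H')(j, y) = Add(1, j) (Function('H')(j, y) = Add(Add(5, j), -4) = Add(1, j))
Function('S')(E, k) = -13 (Function('S')(E, k) = Add(-9, -4) = -13)
Function('x')(q, r) = Add(-2, Mul(-5, r), Mul(q, Pow(r, 2))) (Function('x')(q, r) = Add(-3, Add(Mul(Mul(r, q), r), Add(Mul(r, -5), 1))) = Add(-3, Add(Mul(Mul(q, r), r), Add(Mul(-5, r), 1))) = Add(-3, Add(Mul(q, Pow(r, 2)), Add(1, Mul(-5, r)))) = Add(-3, Add(1, Mul(-5, r), Mul(q, Pow(r, 2)))) = Add(-2, Mul(-5, r), Mul(q, Pow(r, 2))))
u = -228 (u = Mul(Add(1, 3), -57) = Mul(4, -57) = -228)
Add(Add(Function('x')(0, Function('S')(0, 3)), -3068), u) = Add(Add(Add(-2, Mul(-5, -13), Mul(0, Pow(-13, 2))), -3068), -228) = Add(Add(Add(-2, 65, Mul(0, 169)), -3068), -228) = Add(Add(Add(-2, 65, 0), -3068), -228) = Add(Add(63, -3068), -228) = Add(-3005, -228) = -3233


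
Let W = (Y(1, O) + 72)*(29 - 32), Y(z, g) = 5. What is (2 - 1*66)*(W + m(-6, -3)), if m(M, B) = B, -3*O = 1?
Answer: 14976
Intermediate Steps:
O = -⅓ (O = -⅓*1 = -⅓ ≈ -0.33333)
W = -231 (W = (5 + 72)*(29 - 32) = 77*(-3) = -231)
(2 - 1*66)*(W + m(-6, -3)) = (2 - 1*66)*(-231 - 3) = (2 - 66)*(-234) = -64*(-234) = 14976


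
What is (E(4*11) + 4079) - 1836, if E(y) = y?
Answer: 2287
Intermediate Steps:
(E(4*11) + 4079) - 1836 = (4*11 + 4079) - 1836 = (44 + 4079) - 1836 = 4123 - 1836 = 2287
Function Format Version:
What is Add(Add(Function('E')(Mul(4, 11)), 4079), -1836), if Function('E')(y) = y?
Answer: 2287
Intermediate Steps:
Add(Add(Function('E')(Mul(4, 11)), 4079), -1836) = Add(Add(Mul(4, 11), 4079), -1836) = Add(Add(44, 4079), -1836) = Add(4123, -1836) = 2287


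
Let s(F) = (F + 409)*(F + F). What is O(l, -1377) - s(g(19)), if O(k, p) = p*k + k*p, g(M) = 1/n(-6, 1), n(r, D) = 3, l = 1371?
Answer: -33984062/9 ≈ -3.7760e+6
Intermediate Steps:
g(M) = ⅓ (g(M) = 1/3 = ⅓)
O(k, p) = 2*k*p (O(k, p) = k*p + k*p = 2*k*p)
s(F) = 2*F*(409 + F) (s(F) = (409 + F)*(2*F) = 2*F*(409 + F))
O(l, -1377) - s(g(19)) = 2*1371*(-1377) - 2*(409 + ⅓)/3 = -3775734 - 2*1228/(3*3) = -3775734 - 1*2456/9 = -3775734 - 2456/9 = -33984062/9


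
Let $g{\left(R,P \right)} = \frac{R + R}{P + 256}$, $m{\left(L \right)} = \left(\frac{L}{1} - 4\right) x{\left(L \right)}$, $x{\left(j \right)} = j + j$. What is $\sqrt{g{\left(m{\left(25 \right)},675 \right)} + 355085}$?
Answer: $\frac{\sqrt{6281138465}}{133} \approx 595.89$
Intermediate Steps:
$x{\left(j \right)} = 2 j$
$m{\left(L \right)} = 2 L \left(-4 + L\right)$ ($m{\left(L \right)} = \left(\frac{L}{1} - 4\right) 2 L = \left(L 1 - 4\right) 2 L = \left(L - 4\right) 2 L = \left(-4 + L\right) 2 L = 2 L \left(-4 + L\right)$)
$g{\left(R,P \right)} = \frac{2 R}{256 + P}$
$\sqrt{g{\left(m{\left(25 \right)},675 \right)} + 355085} = \sqrt{\frac{2 \cdot 2 \cdot 25 \left(-4 + 25\right)}{256 + 675} + 355085} = \sqrt{\frac{2 \cdot 2 \cdot 25 \cdot 21}{931} + 355085} = \sqrt{2 \cdot 1050 \cdot \frac{1}{931} + 355085} = \sqrt{\frac{300}{133} + 355085} = \sqrt{\frac{47226605}{133}} = \frac{\sqrt{6281138465}}{133}$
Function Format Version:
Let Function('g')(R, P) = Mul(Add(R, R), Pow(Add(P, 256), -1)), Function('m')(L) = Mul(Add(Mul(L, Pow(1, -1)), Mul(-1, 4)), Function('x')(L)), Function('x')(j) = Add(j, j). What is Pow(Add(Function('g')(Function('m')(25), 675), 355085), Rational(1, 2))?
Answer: Mul(Rational(1, 133), Pow(6281138465, Rational(1, 2))) ≈ 595.89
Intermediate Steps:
Function('x')(j) = Mul(2, j)
Function('m')(L) = Mul(2, L, Add(-4, L)) (Function('m')(L) = Mul(Add(Mul(L, Pow(1, -1)), Mul(-1, 4)), Mul(2, L)) = Mul(Add(Mul(L, 1), -4), Mul(2, L)) = Mul(Add(L, -4), Mul(2, L)) = Mul(Add(-4, L), Mul(2, L)) = Mul(2, L, Add(-4, L)))
Function('g')(R, P) = Mul(2, R, Pow(Add(256, P), -1)) (Function('g')(R, P) = Mul(Mul(2, R), Pow(Add(256, P), -1)) = Mul(2, R, Pow(Add(256, P), -1)))
Pow(Add(Function('g')(Function('m')(25), 675), 355085), Rational(1, 2)) = Pow(Add(Mul(2, Mul(2, 25, Add(-4, 25)), Pow(Add(256, 675), -1)), 355085), Rational(1, 2)) = Pow(Add(Mul(2, Mul(2, 25, 21), Pow(931, -1)), 355085), Rational(1, 2)) = Pow(Add(Mul(2, 1050, Rational(1, 931)), 355085), Rational(1, 2)) = Pow(Add(Rational(300, 133), 355085), Rational(1, 2)) = Pow(Rational(47226605, 133), Rational(1, 2)) = Mul(Rational(1, 133), Pow(6281138465, Rational(1, 2)))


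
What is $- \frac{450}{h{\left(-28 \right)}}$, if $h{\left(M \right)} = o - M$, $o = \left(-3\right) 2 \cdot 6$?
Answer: $\frac{225}{4} \approx 56.25$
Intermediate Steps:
$o = -36$ ($o = \left(-6\right) 6 = -36$)
$h{\left(M \right)} = -36 - M$
$- \frac{450}{h{\left(-28 \right)}} = - \frac{450}{-36 - -28} = - \frac{450}{-36 + 28} = - \frac{450}{-8} = \left(-450\right) \left(- \frac{1}{8}\right) = \frac{225}{4}$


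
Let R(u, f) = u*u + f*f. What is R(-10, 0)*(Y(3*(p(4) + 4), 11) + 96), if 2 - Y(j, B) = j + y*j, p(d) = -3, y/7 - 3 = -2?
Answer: 7400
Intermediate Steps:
y = 7 (y = 21 + 7*(-2) = 21 - 14 = 7)
Y(j, B) = 2 - 8*j (Y(j, B) = 2 - (j + 7*j) = 2 - 8*j)
R(u, f) = f**2 + u**2 (R(u, f) = u**2 + f**2 = f**2 + u**2)
R(-10, 0)*(Y(3*(p(4) + 4), 11) + 96) = (0**2 + (-10)**2)*((2 - 24*(-3 + 4)) + 96) = (0 + 100)*((2 - 24) + 96) = 100*((2 - 8*3) + 96) = 100*((2 - 24) + 96) = 100*(-22 + 96) = 100*74 = 7400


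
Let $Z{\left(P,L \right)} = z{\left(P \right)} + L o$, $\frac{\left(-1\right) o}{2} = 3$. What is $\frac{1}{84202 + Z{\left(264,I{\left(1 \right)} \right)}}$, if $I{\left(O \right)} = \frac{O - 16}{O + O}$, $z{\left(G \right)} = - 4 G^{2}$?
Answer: $- \frac{1}{194537} \approx -5.1404 \cdot 10^{-6}$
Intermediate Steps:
$o = -6$ ($o = \left(-2\right) 3 = -6$)
$I{\left(O \right)} = \frac{-16 + O}{2 O}$
$Z{\left(P,L \right)} = - 6 L - 4 P^{2}$ ($Z{\left(P,L \right)} = - 4 P^{2} + L \left(-6\right) = - 4 P^{2} - 6 L = - 6 L - 4 P^{2}$)
$\frac{1}{84202 + Z{\left(264,I{\left(1 \right)} \right)}} = \frac{1}{84202 - \left(278784 + 6 \cdot \frac{1}{2} \cdot 1^{-1} \left(-16 + 1\right)\right)} = \frac{1}{84202 - \left(278784 + 6 \cdot \frac{1}{2} \cdot 1 \left(-15\right)\right)} = \frac{1}{84202 - 278739} = \frac{1}{-194537} = - \frac{1}{194537}$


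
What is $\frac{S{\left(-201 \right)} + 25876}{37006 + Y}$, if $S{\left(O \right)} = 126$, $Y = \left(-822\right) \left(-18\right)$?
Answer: $\frac{13001}{25901} \approx 0.50195$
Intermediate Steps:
$Y = 14796$
$\frac{S{\left(-201 \right)} + 25876}{37006 + Y} = \frac{126 + 25876}{37006 + 14796} = \frac{26002}{51802} = 26002 \cdot \frac{1}{51802} = \frac{13001}{25901}$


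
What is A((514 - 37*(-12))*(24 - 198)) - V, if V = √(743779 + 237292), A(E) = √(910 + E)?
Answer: -√981071 + I*√165782 ≈ -990.49 + 407.16*I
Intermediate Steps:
V = √981071 ≈ 990.49
A((514 - 37*(-12))*(24 - 198)) - V = √(910 + (514 - 37*(-12))*(24 - 198)) - √981071 = √(910 + (514 + 444)*(-174)) - √981071 = √(910 + 958*(-174)) - √981071 = √(910 - 166692) - √981071 = √(-165782) - √981071 = I*√165782 - √981071 = -√981071 + I*√165782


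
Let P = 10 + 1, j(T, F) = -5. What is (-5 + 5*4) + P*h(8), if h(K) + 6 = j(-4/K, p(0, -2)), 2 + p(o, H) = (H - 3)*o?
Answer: -106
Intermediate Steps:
p(o, H) = -2 + o*(-3 + H) (p(o, H) = -2 + (H - 3)*o = -2 + (-3 + H)*o = -2 + o*(-3 + H))
h(K) = -11 (h(K) = -6 - 5 = -11)
P = 11
(-5 + 5*4) + P*h(8) = (-5 + 5*4) + 11*(-11) = (-5 + 20) - 121 = 15 - 121 = -106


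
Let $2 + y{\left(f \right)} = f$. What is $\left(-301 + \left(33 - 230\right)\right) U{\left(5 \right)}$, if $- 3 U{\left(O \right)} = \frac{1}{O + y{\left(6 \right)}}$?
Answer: $\frac{166}{9} \approx 18.444$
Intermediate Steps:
$y{\left(f \right)} = -2 + f$
$U{\left(O \right)} = - \frac{1}{3 \left(4 + O\right)}$ ($U{\left(O \right)} = - \frac{1}{3 \left(O + \left(-2 + 6\right)\right)} = - \frac{1}{3 \left(O + 4\right)} = - \frac{1}{3 \left(4 + O\right)}$)
$\left(-301 + \left(33 - 230\right)\right) U{\left(5 \right)} = \left(-301 + \left(33 - 230\right)\right) \left(- \frac{1}{12 + 3 \cdot 5}\right) = \left(-301 - 197\right) \left(- \frac{1}{12 + 15}\right) = - 498 \left(- \frac{1}{27}\right) = - 498 \left(\left(-1\right) \frac{1}{27}\right) = \left(-498\right) \left(- \frac{1}{27}\right) = \frac{166}{9}$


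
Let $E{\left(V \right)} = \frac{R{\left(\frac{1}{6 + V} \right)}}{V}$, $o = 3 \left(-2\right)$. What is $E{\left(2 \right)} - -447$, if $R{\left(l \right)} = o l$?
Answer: $\frac{3573}{8} \approx 446.63$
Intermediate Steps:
$o = -6$
$R{\left(l \right)} = - 6 l$
$E{\left(V \right)} = - \frac{6}{V \left(6 + V\right)}$ ($E{\left(V \right)} = \frac{\left(-6\right) \frac{1}{6 + V}}{V} = - \frac{6}{V \left(6 + V\right)}$)
$E{\left(2 \right)} - -447 = - \frac{6}{2 \left(6 + 2\right)} - -447 = \left(-6\right) \frac{1}{2} \cdot \frac{1}{8} + 447 = - \frac{3}{8} + 447 = \frac{3573}{8}$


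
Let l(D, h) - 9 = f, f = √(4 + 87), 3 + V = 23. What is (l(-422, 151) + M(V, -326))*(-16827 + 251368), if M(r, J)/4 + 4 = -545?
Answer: -512941167 + 234541*√91 ≈ -5.1070e+8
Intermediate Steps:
V = 20 (V = -3 + 23 = 20)
M(r, J) = -2196 (M(r, J) = -16 + 4*(-545) = -16 - 2180 = -2196)
f = √91 ≈ 9.5394
l(D, h) = 9 + √91
(l(-422, 151) + M(V, -326))*(-16827 + 251368) = ((9 + √91) - 2196)*(-16827 + 251368) = (-2187 + √91)*234541 = -512941167 + 234541*√91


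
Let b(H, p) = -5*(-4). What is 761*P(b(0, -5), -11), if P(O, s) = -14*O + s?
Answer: -221451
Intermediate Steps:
b(H, p) = 20
P(O, s) = s - 14*O
761*P(b(0, -5), -11) = 761*(-11 - 14*20) = 761*(-11 - 280) = 761*(-291) = -221451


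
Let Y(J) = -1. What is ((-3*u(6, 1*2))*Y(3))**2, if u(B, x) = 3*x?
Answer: 324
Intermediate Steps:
((-3*u(6, 1*2))*Y(3))**2 = (-9*1*2*(-1))**2 = (-9*2*(-1))**2 = (-3*6*(-1))**2 = (-18*(-1))**2 = 18**2 = 324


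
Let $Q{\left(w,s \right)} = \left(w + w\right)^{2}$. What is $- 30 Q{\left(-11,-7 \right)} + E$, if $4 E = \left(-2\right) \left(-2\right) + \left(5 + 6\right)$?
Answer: $- \frac{58065}{4} \approx -14516.0$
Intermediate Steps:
$Q{\left(w,s \right)} = 4 w^{2}$ ($Q{\left(w,s \right)} = \left(2 w\right)^{2} = 4 w^{2}$)
$E = \frac{15}{4}$ ($E = \frac{\left(-2\right) \left(-2\right) + \left(5 + 6\right)}{4} = \frac{4 + 11}{4} = \frac{1}{4} \cdot 15 = \frac{15}{4} \approx 3.75$)
$- 30 Q{\left(-11,-7 \right)} + E = - 30 \cdot 4 \left(-11\right)^{2} + \frac{15}{4} = - 30 \cdot 4 \cdot 121 + \frac{15}{4} = \left(-30\right) 484 + \frac{15}{4} = -14520 + \frac{15}{4} = - \frac{58065}{4}$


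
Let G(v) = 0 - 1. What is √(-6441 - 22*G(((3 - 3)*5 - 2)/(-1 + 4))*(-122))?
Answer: 5*I*√365 ≈ 95.525*I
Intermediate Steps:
G(v) = -1
√(-6441 - 22*G(((3 - 3)*5 - 2)/(-1 + 4))*(-122)) = √(-6441 - (-22)*(-122)) = √(-6441 - 22*122) = √(-6441 - 2684) = √(-9125) = 5*I*√365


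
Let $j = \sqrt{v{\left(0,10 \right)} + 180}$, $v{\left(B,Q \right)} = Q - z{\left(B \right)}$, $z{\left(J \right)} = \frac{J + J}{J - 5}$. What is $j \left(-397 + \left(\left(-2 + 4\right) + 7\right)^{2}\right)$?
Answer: $- 316 \sqrt{190} \approx -4355.8$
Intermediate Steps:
$z{\left(J \right)} = \frac{2 J}{-5 + J}$
$v{\left(B,Q \right)} = Q - \frac{2 B}{-5 + B}$
$j = \sqrt{190}$ ($j = \sqrt{\frac{\left(-2\right) 0 + 10 \left(-5 + 0\right)}{-5 + 0} + 180} = \sqrt{\frac{0 + 10 \left(-5\right)}{-5} + 180} = \sqrt{- \frac{0 - 50}{5} + 180} = \sqrt{\left(- \frac{1}{5}\right) \left(-50\right) + 180} = \sqrt{10 + 180} = \sqrt{190} \approx 13.784$)
$j \left(-397 + \left(\left(-2 + 4\right) + 7\right)^{2}\right) = \sqrt{190} \left(-397 + \left(\left(-2 + 4\right) + 7\right)^{2}\right) = \sqrt{190} \left(-397 + \left(2 + 7\right)^{2}\right) = \sqrt{190} \left(-397 + 9^{2}\right) = \sqrt{190} \left(-397 + 81\right) = \sqrt{190} \left(-316\right) = - 316 \sqrt{190}$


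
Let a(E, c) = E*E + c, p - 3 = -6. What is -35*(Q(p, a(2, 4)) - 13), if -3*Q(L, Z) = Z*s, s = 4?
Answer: 2485/3 ≈ 828.33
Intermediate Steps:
p = -3 (p = 3 - 6 = -3)
a(E, c) = c + E² (a(E, c) = E² + c = c + E²)
Q(L, Z) = -4*Z/3 (Q(L, Z) = -Z*4/3 = -4*Z/3)
-35*(Q(p, a(2, 4)) - 13) = -35*(-4*(4 + 2²)/3 - 13) = -35*(-4*(4 + 4)/3 - 13) = -35*(-4/3*8 - 13) = -35*(-32/3 - 13) = -35*(-71/3) = 2485/3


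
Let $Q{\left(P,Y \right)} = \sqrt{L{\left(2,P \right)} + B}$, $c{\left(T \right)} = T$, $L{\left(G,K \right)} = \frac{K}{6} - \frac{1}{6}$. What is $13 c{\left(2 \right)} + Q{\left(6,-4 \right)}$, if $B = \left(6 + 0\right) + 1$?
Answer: $26 + \frac{\sqrt{282}}{6} \approx 28.799$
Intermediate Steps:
$L{\left(G,K \right)} = - \frac{1}{6} + \frac{K}{6}$ ($L{\left(G,K \right)} = K \frac{1}{6} - \frac{1}{6} = \frac{K}{6} - \frac{1}{6} = - \frac{1}{6} + \frac{K}{6}$)
$B = 7$ ($B = 6 + 1 = 7$)
$Q{\left(P,Y \right)} = \sqrt{\frac{41}{6} + \frac{P}{6}}$ ($Q{\left(P,Y \right)} = \sqrt{\left(- \frac{1}{6} + \frac{P}{6}\right) + 7} = \sqrt{\frac{41}{6} + \frac{P}{6}}$)
$13 c{\left(2 \right)} + Q{\left(6,-4 \right)} = 13 \cdot 2 + \frac{\sqrt{246 + 6 \cdot 6}}{6} = 26 + \frac{\sqrt{246 + 36}}{6} = 26 + \frac{\sqrt{282}}{6}$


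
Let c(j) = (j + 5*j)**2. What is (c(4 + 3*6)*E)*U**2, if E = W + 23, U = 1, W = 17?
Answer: 696960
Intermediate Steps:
c(j) = 36*j**2 (c(j) = (6*j)**2 = 36*j**2)
E = 40 (E = 17 + 23 = 40)
(c(4 + 3*6)*E)*U**2 = ((36*(4 + 3*6)**2)*40)*1**2 = ((36*(4 + 18)**2)*40)*1 = ((36*22**2)*40)*1 = ((36*484)*40)*1 = (17424*40)*1 = 696960*1 = 696960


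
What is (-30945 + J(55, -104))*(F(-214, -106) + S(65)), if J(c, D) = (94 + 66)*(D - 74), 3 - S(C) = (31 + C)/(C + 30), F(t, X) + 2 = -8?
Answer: 9044485/19 ≈ 4.7603e+5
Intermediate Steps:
F(t, X) = -10 (F(t, X) = -2 - 8 = -10)
S(C) = 3 - (31 + C)/(30 + C) (S(C) = 3 - (31 + C)/(C + 30) = 3 - (31 + C)/(30 + C))
J(c, D) = -11840 + 160*D (J(c, D) = 160*(-74 + D) = -11840 + 160*D)
(-30945 + J(55, -104))*(F(-214, -106) + S(65)) = (-30945 + (-11840 + 160*(-104)))*(-10 + (59 + 2*65)/(30 + 65)) = (-30945 + (-11840 - 16640))*(-10 + (59 + 130)/95) = (-30945 - 28480)*(-10 + (1/95)*189) = -59425*(-10 + 189/95) = -59425*(-761/95) = 9044485/19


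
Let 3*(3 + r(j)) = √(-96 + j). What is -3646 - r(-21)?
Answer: -3643 - I*√13 ≈ -3643.0 - 3.6056*I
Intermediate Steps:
r(j) = -3 + √(-96 + j)/3
-3646 - r(-21) = -3646 - (-3 + √(-96 - 21)/3) = -3646 - (-3 + √(-117)/3) = -3646 - (-3 + (3*I*√13)/3) = -3646 - (-3 + I*√13) = -3646 + (3 - I*√13) = -3643 - I*√13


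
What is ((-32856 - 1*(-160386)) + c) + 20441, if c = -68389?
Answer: 79582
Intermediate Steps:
((-32856 - 1*(-160386)) + c) + 20441 = ((-32856 - 1*(-160386)) - 68389) + 20441 = ((-32856 + 160386) - 68389) + 20441 = (127530 - 68389) + 20441 = 59141 + 20441 = 79582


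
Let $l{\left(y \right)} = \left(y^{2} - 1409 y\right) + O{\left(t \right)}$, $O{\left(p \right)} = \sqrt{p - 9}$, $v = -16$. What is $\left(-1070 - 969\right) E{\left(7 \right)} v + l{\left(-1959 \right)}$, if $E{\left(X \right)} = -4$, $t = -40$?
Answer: $6467416 + 7 i \approx 6.4674 \cdot 10^{6} + 7.0 i$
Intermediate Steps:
$O{\left(p \right)} = \sqrt{-9 + p}$
$l{\left(y \right)} = y^{2} - 1409 y + 7 i$ ($l{\left(y \right)} = \left(y^{2} - 1409 y\right) + \sqrt{-9 - 40} = \left(y^{2} - 1409 y\right) + \sqrt{-49} = \left(y^{2} - 1409 y\right) + 7 i = y^{2} - 1409 y + 7 i$)
$\left(-1070 - 969\right) E{\left(7 \right)} v + l{\left(-1959 \right)} = \left(-1070 - 969\right) \left(\left(-4\right) \left(-16\right)\right) + \left(\left(-1959\right)^{2} - -2760231 + 7 i\right) = \left(-2039\right) 64 + \left(3837681 + 2760231 + 7 i\right) = -130496 + \left(6597912 + 7 i\right) = 6467416 + 7 i$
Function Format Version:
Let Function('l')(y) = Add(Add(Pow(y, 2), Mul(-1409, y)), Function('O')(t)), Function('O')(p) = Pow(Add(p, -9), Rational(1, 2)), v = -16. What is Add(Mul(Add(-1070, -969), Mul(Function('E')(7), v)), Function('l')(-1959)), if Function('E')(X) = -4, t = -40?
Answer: Add(6467416, Mul(7, I)) ≈ Add(6.4674e+6, Mul(7.0000, I))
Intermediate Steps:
Function('O')(p) = Pow(Add(-9, p), Rational(1, 2))
Function('l')(y) = Add(Pow(y, 2), Mul(-1409, y), Mul(7, I)) (Function('l')(y) = Add(Add(Pow(y, 2), Mul(-1409, y)), Pow(Add(-9, -40), Rational(1, 2))) = Add(Add(Pow(y, 2), Mul(-1409, y)), Pow(-49, Rational(1, 2))) = Add(Add(Pow(y, 2), Mul(-1409, y)), Mul(7, I)) = Add(Pow(y, 2), Mul(-1409, y), Mul(7, I)))
Add(Mul(Add(-1070, -969), Mul(Function('E')(7), v)), Function('l')(-1959)) = Add(Mul(Add(-1070, -969), Mul(-4, -16)), Add(Pow(-1959, 2), Mul(-1409, -1959), Mul(7, I))) = Add(Mul(-2039, 64), Add(3837681, 2760231, Mul(7, I))) = Add(-130496, Add(6597912, Mul(7, I))) = Add(6467416, Mul(7, I))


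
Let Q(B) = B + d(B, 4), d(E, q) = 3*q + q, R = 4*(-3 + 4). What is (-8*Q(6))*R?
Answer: -704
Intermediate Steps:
R = 4 (R = 4*1 = 4)
d(E, q) = 4*q
Q(B) = 16 + B (Q(B) = B + 4*4 = B + 16 = 16 + B)
(-8*Q(6))*R = -8*(16 + 6)*4 = -8*22*4 = -176*4 = -704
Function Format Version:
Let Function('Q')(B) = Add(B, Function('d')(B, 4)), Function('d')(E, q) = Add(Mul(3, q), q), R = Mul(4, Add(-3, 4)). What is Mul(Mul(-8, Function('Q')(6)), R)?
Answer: -704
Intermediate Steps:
R = 4 (R = Mul(4, 1) = 4)
Function('d')(E, q) = Mul(4, q)
Function('Q')(B) = Add(16, B) (Function('Q')(B) = Add(B, Mul(4, 4)) = Add(B, 16) = Add(16, B))
Mul(Mul(-8, Function('Q')(6)), R) = Mul(Mul(-8, Add(16, 6)), 4) = Mul(Mul(-8, 22), 4) = Mul(-176, 4) = -704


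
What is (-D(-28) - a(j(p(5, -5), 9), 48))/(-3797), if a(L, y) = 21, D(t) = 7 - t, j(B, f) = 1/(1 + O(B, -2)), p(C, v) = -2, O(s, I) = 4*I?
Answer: 56/3797 ≈ 0.014748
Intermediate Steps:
j(B, f) = -⅐ (j(B, f) = 1/(1 + 4*(-2)) = 1/(1 - 8) = 1/(-7) = -⅐)
(-D(-28) - a(j(p(5, -5), 9), 48))/(-3797) = (-(7 - 1*(-28)) - 1*21)/(-3797) = (-(7 + 28) - 21)*(-1/3797) = (-1*35 - 21)*(-1/3797) = (-35 - 21)*(-1/3797) = -56*(-1/3797) = 56/3797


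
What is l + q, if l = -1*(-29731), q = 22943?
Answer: 52674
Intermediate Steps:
l = 29731
l + q = 29731 + 22943 = 52674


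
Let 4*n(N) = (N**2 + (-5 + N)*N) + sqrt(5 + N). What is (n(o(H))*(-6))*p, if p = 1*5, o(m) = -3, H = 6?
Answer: -495/2 - 15*sqrt(2)/2 ≈ -258.11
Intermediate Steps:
p = 5
n(N) = N**2/4 + sqrt(5 + N)/4 + N*(-5 + N)/4 (n(N) = ((N**2 + (-5 + N)*N) + sqrt(5 + N))/4 = ((N**2 + N*(-5 + N)) + sqrt(5 + N))/4 = (N**2 + sqrt(5 + N) + N*(-5 + N))/4 = N**2/4 + sqrt(5 + N)/4 + N*(-5 + N)/4)
(n(o(H))*(-6))*p = (((1/2)*(-3)**2 - 5/4*(-3) + sqrt(5 - 3)/4)*(-6))*5 = (((1/2)*9 + 15/4 + sqrt(2)/4)*(-6))*5 = ((9/2 + 15/4 + sqrt(2)/4)*(-6))*5 = ((33/4 + sqrt(2)/4)*(-6))*5 = (-99/2 - 3*sqrt(2)/2)*5 = -495/2 - 15*sqrt(2)/2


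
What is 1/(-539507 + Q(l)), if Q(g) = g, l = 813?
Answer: -1/538694 ≈ -1.8563e-6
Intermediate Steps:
1/(-539507 + Q(l)) = 1/(-539507 + 813) = 1/(-538694) = -1/538694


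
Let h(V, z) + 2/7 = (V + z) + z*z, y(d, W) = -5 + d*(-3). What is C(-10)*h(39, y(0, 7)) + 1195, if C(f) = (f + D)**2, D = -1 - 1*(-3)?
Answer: 34669/7 ≈ 4952.7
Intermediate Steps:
D = 2 (D = -1 + 3 = 2)
y(d, W) = -5 - 3*d
h(V, z) = -2/7 + V + z + z**2 (h(V, z) = -2/7 + ((V + z) + z*z) = -2/7 + ((V + z) + z**2) = -2/7 + (V + z + z**2) = -2/7 + V + z + z**2)
C(f) = (2 + f)**2 (C(f) = (f + 2)**2 = (2 + f)**2)
C(-10)*h(39, y(0, 7)) + 1195 = (2 - 10)**2*(-2/7 + 39 + (-5 - 3*0) + (-5 - 3*0)**2) + 1195 = (-8)**2*(-2/7 + 39 + (-5 + 0) + (-5 + 0)**2) + 1195 = 64*(-2/7 + 39 - 5 + (-5)**2) + 1195 = 64*(-2/7 + 39 - 5 + 25) + 1195 = 64*(411/7) + 1195 = 26304/7 + 1195 = 34669/7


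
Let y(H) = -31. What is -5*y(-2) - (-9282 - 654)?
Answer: 10091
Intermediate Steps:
-5*y(-2) - (-9282 - 654) = -5*(-31) - (-9282 - 654) = 155 - 1*(-9936) = 155 + 9936 = 10091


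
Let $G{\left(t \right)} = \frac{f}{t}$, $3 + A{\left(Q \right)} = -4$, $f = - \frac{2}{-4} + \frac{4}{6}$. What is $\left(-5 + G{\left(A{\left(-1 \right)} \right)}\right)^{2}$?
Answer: $\frac{961}{36} \approx 26.694$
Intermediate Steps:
$f = \frac{7}{6}$ ($f = \left(-2\right) \left(- \frac{1}{4}\right) + 4 \cdot \frac{1}{6} = \frac{1}{2} + \frac{2}{3} = \frac{7}{6} \approx 1.1667$)
$A{\left(Q \right)} = -7$ ($A{\left(Q \right)} = -3 - 4 = -7$)
$G{\left(t \right)} = \frac{7}{6 t}$
$\left(-5 + G{\left(A{\left(-1 \right)} \right)}\right)^{2} = \left(-5 + \frac{7}{6 \left(-7\right)}\right)^{2} = \left(-5 + \frac{7}{6} \left(- \frac{1}{7}\right)\right)^{2} = \left(-5 - \frac{1}{6}\right)^{2} = \left(- \frac{31}{6}\right)^{2} = \frac{961}{36}$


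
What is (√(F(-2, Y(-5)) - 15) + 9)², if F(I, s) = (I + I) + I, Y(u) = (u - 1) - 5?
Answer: (9 + I*√21)² ≈ 60.0 + 82.486*I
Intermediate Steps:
Y(u) = -6 + u (Y(u) = (-1 + u) - 5 = -6 + u)
F(I, s) = 3*I (F(I, s) = 2*I + I = 3*I)
(√(F(-2, Y(-5)) - 15) + 9)² = (√(3*(-2) - 15) + 9)² = (√(-6 - 15) + 9)² = (√(-21) + 9)² = (I*√21 + 9)² = (9 + I*√21)²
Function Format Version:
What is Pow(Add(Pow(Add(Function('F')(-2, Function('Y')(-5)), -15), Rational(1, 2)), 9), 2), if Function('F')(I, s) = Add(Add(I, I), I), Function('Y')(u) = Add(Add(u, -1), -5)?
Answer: Pow(Add(9, Mul(I, Pow(21, Rational(1, 2)))), 2) ≈ Add(60.000, Mul(82.486, I))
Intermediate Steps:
Function('Y')(u) = Add(-6, u) (Function('Y')(u) = Add(Add(-1, u), -5) = Add(-6, u))
Function('F')(I, s) = Mul(3, I) (Function('F')(I, s) = Add(Mul(2, I), I) = Mul(3, I))
Pow(Add(Pow(Add(Function('F')(-2, Function('Y')(-5)), -15), Rational(1, 2)), 9), 2) = Pow(Add(Pow(Add(Mul(3, -2), -15), Rational(1, 2)), 9), 2) = Pow(Add(Pow(Add(-6, -15), Rational(1, 2)), 9), 2) = Pow(Add(Pow(-21, Rational(1, 2)), 9), 2) = Pow(Add(Mul(I, Pow(21, Rational(1, 2))), 9), 2) = Pow(Add(9, Mul(I, Pow(21, Rational(1, 2)))), 2)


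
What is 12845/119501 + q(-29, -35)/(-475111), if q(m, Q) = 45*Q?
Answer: 898716410/8110891373 ≈ 0.11080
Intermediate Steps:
12845/119501 + q(-29, -35)/(-475111) = 12845/119501 + (45*(-35))/(-475111) = 12845*(1/119501) - 1575*(-1/475111) = 12845/119501 + 225/67873 = 898716410/8110891373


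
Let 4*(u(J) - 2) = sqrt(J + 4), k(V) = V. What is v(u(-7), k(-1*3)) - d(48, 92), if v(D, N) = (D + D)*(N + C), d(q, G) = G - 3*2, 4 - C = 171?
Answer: -766 - 85*I*sqrt(3) ≈ -766.0 - 147.22*I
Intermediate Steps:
C = -167 (C = 4 - 1*171 = 4 - 171 = -167)
d(q, G) = -6 + G (d(q, G) = G - 6 = -6 + G)
u(J) = 2 + sqrt(4 + J)/4 (u(J) = 2 + sqrt(J + 4)/4 = 2 + sqrt(4 + J)/4)
v(D, N) = 2*D*(-167 + N) (v(D, N) = (D + D)*(N - 167) = (2*D)*(-167 + N) = 2*D*(-167 + N))
v(u(-7), k(-1*3)) - d(48, 92) = 2*(2 + sqrt(4 - 7)/4)*(-167 - 1*3) - (-6 + 92) = 2*(2 + sqrt(-3)/4)*(-167 - 3) - 1*86 = 2*(2 + (I*sqrt(3))/4)*(-170) - 86 = 2*(2 + I*sqrt(3)/4)*(-170) - 86 = (-680 - 85*I*sqrt(3)) - 86 = -766 - 85*I*sqrt(3)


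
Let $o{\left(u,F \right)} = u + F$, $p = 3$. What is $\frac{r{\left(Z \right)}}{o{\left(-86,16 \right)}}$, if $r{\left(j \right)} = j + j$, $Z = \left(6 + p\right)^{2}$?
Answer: $- \frac{81}{35} \approx -2.3143$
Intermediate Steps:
$o{\left(u,F \right)} = F + u$
$Z = 81$ ($Z = \left(6 + 3\right)^{2} = 9^{2} = 81$)
$r{\left(j \right)} = 2 j$
$\frac{r{\left(Z \right)}}{o{\left(-86,16 \right)}} = \frac{2 \cdot 81}{16 - 86} = \frac{162}{-70} = 162 \left(- \frac{1}{70}\right) = - \frac{81}{35}$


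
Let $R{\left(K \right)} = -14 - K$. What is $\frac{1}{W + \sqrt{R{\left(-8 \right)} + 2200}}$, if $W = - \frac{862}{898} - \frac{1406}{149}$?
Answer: $\frac{46530515213}{9336043566225} + \frac{4475743801 \sqrt{2194}}{9336043566225} \approx 0.027439$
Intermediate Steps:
$W = - \frac{695513}{66901}$ ($W = \left(-862\right) \frac{1}{898} - \frac{1406}{149} = - \frac{431}{449} - \frac{1406}{149} = - \frac{695513}{66901} \approx -10.396$)
$\frac{1}{W + \sqrt{R{\left(-8 \right)} + 2200}} = \frac{1}{- \frac{695513}{66901} + \sqrt{\left(-14 - -8\right) + 2200}} = \frac{1}{- \frac{695513}{66901} + \sqrt{\left(-14 + 8\right) + 2200}} = \frac{1}{- \frac{695513}{66901} + \sqrt{-6 + 2200}} = \frac{1}{- \frac{695513}{66901} + \sqrt{2194}}$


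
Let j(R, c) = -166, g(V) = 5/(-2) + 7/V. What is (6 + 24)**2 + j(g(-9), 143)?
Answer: 734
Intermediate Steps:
g(V) = -5/2 + 7/V (g(V) = 5*(-1/2) + 7/V = -5/2 + 7/V)
(6 + 24)**2 + j(g(-9), 143) = (6 + 24)**2 - 166 = 30**2 - 166 = 900 - 166 = 734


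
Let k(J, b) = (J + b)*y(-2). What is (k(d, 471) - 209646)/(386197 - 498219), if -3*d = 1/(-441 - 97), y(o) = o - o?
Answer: 104823/56011 ≈ 1.8715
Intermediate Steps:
y(o) = 0
d = 1/1614 (d = -1/(3*(-441 - 97)) = -1/3/(-538) = -1/3*(-1/538) = 1/1614 ≈ 0.00061958)
k(J, b) = 0 (k(J, b) = (J + b)*0 = 0)
(k(d, 471) - 209646)/(386197 - 498219) = (0 - 209646)/(386197 - 498219) = -209646/(-112022) = -209646*(-1/112022) = 104823/56011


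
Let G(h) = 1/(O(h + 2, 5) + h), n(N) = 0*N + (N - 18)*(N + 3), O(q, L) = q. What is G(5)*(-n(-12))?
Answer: -45/2 ≈ -22.500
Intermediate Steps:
n(N) = (-18 + N)*(3 + N) (n(N) = 0 + (-18 + N)*(3 + N) = (-18 + N)*(3 + N))
G(h) = 1/(2 + 2*h) (G(h) = 1/((h + 2) + h) = 1/((2 + h) + h) = 1/(2 + 2*h))
G(5)*(-n(-12)) = (1/(2*(1 + 5)))*(-(-54 + (-12)² - 15*(-12))) = ((½)/6)*(-(-54 + 144 + 180)) = ((½)*(⅙))*(-1*270) = (1/12)*(-270) = -45/2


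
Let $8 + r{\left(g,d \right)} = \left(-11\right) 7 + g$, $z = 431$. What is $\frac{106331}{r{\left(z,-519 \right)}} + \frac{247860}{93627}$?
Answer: $\frac{1115690233}{3599438} \approx 309.96$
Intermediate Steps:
$r{\left(g,d \right)} = -85 + g$ ($r{\left(g,d \right)} = -8 + \left(\left(-11\right) 7 + g\right) = -8 + \left(-77 + g\right) = -85 + g$)
$\frac{106331}{r{\left(z,-519 \right)}} + \frac{247860}{93627} = \frac{106331}{-85 + 431} + \frac{247860}{93627} = \frac{106331}{346} + 247860 \cdot \frac{1}{93627} = 106331 \cdot \frac{1}{346} + \frac{27540}{10403} = \frac{106331}{346} + \frac{27540}{10403} = \frac{1115690233}{3599438}$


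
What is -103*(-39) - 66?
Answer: 3951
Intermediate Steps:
-103*(-39) - 66 = 4017 - 66 = 3951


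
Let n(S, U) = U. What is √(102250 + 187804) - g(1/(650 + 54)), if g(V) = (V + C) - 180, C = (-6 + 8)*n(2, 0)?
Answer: 126719/704 + √290054 ≈ 718.57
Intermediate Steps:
C = 0 (C = (-6 + 8)*0 = 2*0 = 0)
g(V) = -180 + V (g(V) = (V + 0) - 180 = V - 180 = -180 + V)
√(102250 + 187804) - g(1/(650 + 54)) = √(102250 + 187804) - (-180 + 1/(650 + 54)) = √290054 - (-180 + 1/704) = √290054 - 1*(-126719/704) = √290054 + 126719/704 = 126719/704 + √290054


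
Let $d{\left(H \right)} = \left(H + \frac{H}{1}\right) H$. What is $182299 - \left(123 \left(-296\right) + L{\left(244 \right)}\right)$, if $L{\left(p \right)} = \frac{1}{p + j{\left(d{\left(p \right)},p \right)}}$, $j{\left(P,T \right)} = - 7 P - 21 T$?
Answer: $\frac{183360449489}{838384} \approx 2.1871 \cdot 10^{5}$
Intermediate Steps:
$d{\left(H \right)} = 2 H^{2}$ ($d{\left(H \right)} = \left(H + H 1\right) H = \left(H + H\right) H = 2 H H = 2 H^{2}$)
$j{\left(P,T \right)} = - 21 T - 7 P$
$L{\left(p \right)} = \frac{1}{- 20 p - 14 p^{2}}$ ($L{\left(p \right)} = \frac{1}{p - \left(21 p + 7 \cdot 2 p^{2}\right)} = \frac{1}{p - \left(14 p^{2} + 21 p\right)} = \frac{1}{- 20 p - 14 p^{2}}$)
$182299 - \left(123 \left(-296\right) + L{\left(244 \right)}\right) = 182299 - \left(123 \left(-296\right) - \frac{1}{2 \cdot 244 \left(10 + 7 \cdot 244\right)}\right) = 182299 - \left(-36408 - \frac{1}{488 \left(10 + 1708\right)}\right) = 182299 - \left(-36408 - \frac{1}{488 \cdot 1718}\right) = 182299 - \left(-36408 - \frac{1}{488} \cdot \frac{1}{1718}\right) = 182299 - \left(-36408 - \frac{1}{838384}\right) = 182299 - - \frac{30523884673}{838384} = 182299 + \frac{30523884673}{838384} = \frac{183360449489}{838384}$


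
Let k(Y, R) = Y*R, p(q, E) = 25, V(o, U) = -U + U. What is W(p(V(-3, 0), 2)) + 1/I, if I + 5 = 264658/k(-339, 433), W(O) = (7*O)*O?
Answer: 4368697588/998593 ≈ 4374.9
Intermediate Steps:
V(o, U) = 0
k(Y, R) = R*Y
W(O) = 7*O²
I = -998593/146787 (I = -5 + 264658/((433*(-339))) = -5 + 264658/(-146787) = -5 + 264658*(-1/146787) = -5 - 264658/146787 = -998593/146787 ≈ -6.8030)
W(p(V(-3, 0), 2)) + 1/I = 7*25² + 1/(-998593/146787) = 7*625 - 146787/998593 = 4375 - 146787/998593 = 4368697588/998593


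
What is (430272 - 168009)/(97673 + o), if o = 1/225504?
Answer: 59141355552/22025652193 ≈ 2.6851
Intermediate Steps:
o = 1/225504 ≈ 4.4345e-6
(430272 - 168009)/(97673 + o) = (430272 - 168009)/(97673 + 1/225504) = 262263/(22025652193/225504) = 262263*(225504/22025652193) = 59141355552/22025652193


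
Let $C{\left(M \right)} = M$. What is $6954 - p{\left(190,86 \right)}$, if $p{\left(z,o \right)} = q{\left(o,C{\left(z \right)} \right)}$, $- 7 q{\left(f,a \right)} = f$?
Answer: $\frac{48764}{7} \approx 6966.3$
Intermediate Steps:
$q{\left(f,a \right)} = - \frac{f}{7}$
$p{\left(z,o \right)} = - \frac{o}{7}$
$6954 - p{\left(190,86 \right)} = 6954 - \left(- \frac{1}{7}\right) 86 = 6954 - - \frac{86}{7} = 6954 + \frac{86}{7} = \frac{48764}{7}$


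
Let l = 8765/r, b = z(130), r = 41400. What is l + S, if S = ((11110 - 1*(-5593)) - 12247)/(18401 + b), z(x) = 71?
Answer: 8659637/19118520 ≈ 0.45294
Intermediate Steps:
b = 71
S = 557/2309 (S = ((11110 - 1*(-5593)) - 12247)/(18401 + 71) = ((11110 + 5593) - 12247)/18472 = (16703 - 12247)*(1/18472) = 4456*(1/18472) = 557/2309 ≈ 0.24123)
l = 1753/8280 (l = 8765/41400 = 8765*(1/41400) = 1753/8280 ≈ 0.21171)
l + S = 1753/8280 + 557/2309 = 8659637/19118520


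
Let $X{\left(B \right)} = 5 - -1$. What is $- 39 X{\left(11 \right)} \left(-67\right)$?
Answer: $15678$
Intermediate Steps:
$X{\left(B \right)} = 6$ ($X{\left(B \right)} = 5 + 1 = 6$)
$- 39 X{\left(11 \right)} \left(-67\right) = \left(-39\right) 6 \left(-67\right) = \left(-234\right) \left(-67\right) = 15678$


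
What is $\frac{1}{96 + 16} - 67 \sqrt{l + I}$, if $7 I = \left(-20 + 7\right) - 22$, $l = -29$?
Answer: $\frac{1}{112} - 67 i \sqrt{34} \approx 0.0089286 - 390.67 i$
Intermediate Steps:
$I = -5$ ($I = \frac{\left(-20 + 7\right) - 22}{7} = \frac{-13 - 22}{7} = \frac{1}{7} \left(-35\right) = -5$)
$\frac{1}{96 + 16} - 67 \sqrt{l + I} = \frac{1}{96 + 16} - 67 \sqrt{-29 - 5} = \frac{1}{112} - 67 \sqrt{-34} = \frac{1}{112} - 67 i \sqrt{34}$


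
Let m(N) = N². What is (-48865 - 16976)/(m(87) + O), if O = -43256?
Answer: 65841/35687 ≈ 1.8450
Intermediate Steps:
(-48865 - 16976)/(m(87) + O) = (-48865 - 16976)/(87² - 43256) = -65841/(7569 - 43256) = -65841/(-35687) = -65841*(-1/35687) = 65841/35687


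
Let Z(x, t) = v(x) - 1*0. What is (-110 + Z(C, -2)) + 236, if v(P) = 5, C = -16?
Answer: 131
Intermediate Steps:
Z(x, t) = 5 (Z(x, t) = 5 - 1*0 = 5 + 0 = 5)
(-110 + Z(C, -2)) + 236 = (-110 + 5) + 236 = -105 + 236 = 131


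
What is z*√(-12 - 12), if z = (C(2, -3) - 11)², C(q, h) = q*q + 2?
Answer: 50*I*√6 ≈ 122.47*I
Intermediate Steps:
C(q, h) = 2 + q² (C(q, h) = q² + 2 = 2 + q²)
z = 25 (z = ((2 + 2²) - 11)² = ((2 + 4) - 11)² = (6 - 11)² = (-5)² = 25)
z*√(-12 - 12) = 25*√(-12 - 12) = 25*√(-24) = 25*(2*I*√6) = 50*I*√6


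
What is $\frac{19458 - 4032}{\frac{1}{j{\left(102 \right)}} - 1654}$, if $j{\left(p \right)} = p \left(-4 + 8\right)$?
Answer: $- \frac{6293808}{674831} \approx -9.3265$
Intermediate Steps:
$j{\left(p \right)} = 4 p$ ($j{\left(p \right)} = p 4 = 4 p$)
$\frac{19458 - 4032}{\frac{1}{j{\left(102 \right)}} - 1654} = \frac{19458 - 4032}{\frac{1}{4 \cdot 102} - 1654} = \frac{15426}{\frac{1}{408} + \left(-21626 + 19972\right)} = \frac{15426}{\frac{1}{408} - 1654} = \frac{15426}{- \frac{674831}{408}} = 15426 \left(- \frac{408}{674831}\right) = - \frac{6293808}{674831}$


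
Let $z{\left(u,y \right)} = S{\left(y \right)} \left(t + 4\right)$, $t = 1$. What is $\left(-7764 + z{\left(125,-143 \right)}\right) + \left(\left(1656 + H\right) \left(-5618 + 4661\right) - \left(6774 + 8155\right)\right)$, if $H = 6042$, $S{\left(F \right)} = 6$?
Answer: $-7389649$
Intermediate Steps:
$z{\left(u,y \right)} = 30$ ($z{\left(u,y \right)} = 6 \left(1 + 4\right) = 6 \cdot 5 = 30$)
$\left(-7764 + z{\left(125,-143 \right)}\right) + \left(\left(1656 + H\right) \left(-5618 + 4661\right) - \left(6774 + 8155\right)\right) = \left(-7764 + 30\right) + \left(\left(1656 + 6042\right) \left(-5618 + 4661\right) - \left(6774 + 8155\right)\right) = -7734 + \left(7698 \left(-957\right) - 14929\right) = -7734 - 7381915 = -7389649$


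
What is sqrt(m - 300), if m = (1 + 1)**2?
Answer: 2*I*sqrt(74) ≈ 17.205*I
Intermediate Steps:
m = 4 (m = 2**2 = 4)
sqrt(m - 300) = sqrt(4 - 300) = sqrt(-296) = 2*I*sqrt(74)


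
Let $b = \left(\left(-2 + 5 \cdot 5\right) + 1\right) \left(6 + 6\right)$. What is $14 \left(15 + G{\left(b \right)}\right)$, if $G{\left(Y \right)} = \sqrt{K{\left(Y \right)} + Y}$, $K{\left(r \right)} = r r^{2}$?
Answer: $210 + 168 \sqrt{165890} \approx 68636.0$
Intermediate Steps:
$K{\left(r \right)} = r^{3}$
$b = 288$ ($b = \left(\left(-2 + 25\right) + 1\right) 12 = \left(23 + 1\right) 12 = 24 \cdot 12 = 288$)
$G{\left(Y \right)} = \sqrt{Y + Y^{3}}$ ($G{\left(Y \right)} = \sqrt{Y^{3} + Y} = \sqrt{Y + Y^{3}}$)
$14 \left(15 + G{\left(b \right)}\right) = 14 \left(15 + \sqrt{288 + 288^{3}}\right) = 14 \left(15 + \sqrt{288 + 23887872}\right) = 14 \left(15 + \sqrt{23888160}\right) = 14 \left(15 + 12 \sqrt{165890}\right) = 210 + 168 \sqrt{165890}$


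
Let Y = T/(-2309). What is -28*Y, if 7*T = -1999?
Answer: -7996/2309 ≈ -3.4630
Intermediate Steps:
T = -1999/7 (T = (⅐)*(-1999) = -1999/7 ≈ -285.57)
Y = 1999/16163 (Y = -1999/7/(-2309) = -1999/7*(-1/2309) = 1999/16163 ≈ 0.12368)
-28*Y = -28*1999/16163 = -7996/2309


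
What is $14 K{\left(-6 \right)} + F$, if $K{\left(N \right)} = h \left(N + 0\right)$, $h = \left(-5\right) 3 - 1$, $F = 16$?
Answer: $1360$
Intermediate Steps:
$h = -16$ ($h = -15 - 1 = -16$)
$K{\left(N \right)} = - 16 N$ ($K{\left(N \right)} = - 16 \left(N + 0\right) = - 16 N$)
$14 K{\left(-6 \right)} + F = 14 \left(\left(-16\right) \left(-6\right)\right) + 16 = 14 \cdot 96 + 16 = 1344 + 16 = 1360$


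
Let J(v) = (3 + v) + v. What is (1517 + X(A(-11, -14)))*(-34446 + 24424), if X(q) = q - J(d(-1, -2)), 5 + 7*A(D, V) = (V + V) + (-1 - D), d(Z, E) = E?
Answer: -106263266/7 ≈ -1.5180e+7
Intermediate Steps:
J(v) = 3 + 2*v
A(D, V) = -6/7 - D/7 + 2*V/7 (A(D, V) = -5/7 + ((V + V) + (-1 - D))/7 = -5/7 + (2*V + (-1 - D))/7 = -5/7 + (-1 - D + 2*V)/7 = -5/7 + (-1/7 - D/7 + 2*V/7) = -6/7 - D/7 + 2*V/7)
X(q) = 1 + q (X(q) = q - (3 + 2*(-2)) = q - (3 - 4) = q - 1*(-1) = q + 1 = 1 + q)
(1517 + X(A(-11, -14)))*(-34446 + 24424) = (1517 + (1 + (-6/7 - 1/7*(-11) + (2/7)*(-14))))*(-34446 + 24424) = (1517 + (1 + (-6/7 + 11/7 - 4)))*(-10022) = (1517 + (1 - 23/7))*(-10022) = (1517 - 16/7)*(-10022) = (10603/7)*(-10022) = -106263266/7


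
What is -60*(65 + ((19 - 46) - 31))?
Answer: -420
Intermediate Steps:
-60*(65 + ((19 - 46) - 31)) = -60*(65 + (-27 - 31)) = -60*(65 - 58) = -60*7 = -420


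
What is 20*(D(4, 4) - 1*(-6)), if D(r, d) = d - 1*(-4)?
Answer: 280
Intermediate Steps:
D(r, d) = 4 + d (D(r, d) = d + 4 = 4 + d)
20*(D(4, 4) - 1*(-6)) = 20*((4 + 4) - 1*(-6)) = 20*(8 + 6) = 20*14 = 280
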